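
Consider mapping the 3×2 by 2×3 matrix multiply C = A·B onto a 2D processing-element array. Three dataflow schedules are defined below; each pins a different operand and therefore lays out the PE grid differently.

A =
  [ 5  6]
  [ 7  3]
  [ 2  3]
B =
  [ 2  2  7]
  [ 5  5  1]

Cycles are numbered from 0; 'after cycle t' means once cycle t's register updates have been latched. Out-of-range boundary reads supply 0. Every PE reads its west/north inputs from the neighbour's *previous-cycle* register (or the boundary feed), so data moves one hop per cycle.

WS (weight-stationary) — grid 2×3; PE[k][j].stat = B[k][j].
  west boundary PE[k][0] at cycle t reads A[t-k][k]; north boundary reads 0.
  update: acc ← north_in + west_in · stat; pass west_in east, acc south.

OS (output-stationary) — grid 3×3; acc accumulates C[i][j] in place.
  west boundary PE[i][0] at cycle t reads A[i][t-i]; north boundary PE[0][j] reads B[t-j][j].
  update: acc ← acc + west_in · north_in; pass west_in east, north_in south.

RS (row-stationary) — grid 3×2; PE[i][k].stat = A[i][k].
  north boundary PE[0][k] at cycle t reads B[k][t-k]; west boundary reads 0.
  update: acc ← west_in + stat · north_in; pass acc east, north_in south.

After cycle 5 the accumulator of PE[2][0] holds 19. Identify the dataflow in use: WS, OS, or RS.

dataflow = OS

WS (2×3): PE[2][0] does not exist.
OS (3×3 grid), PE[2][0]:
  [0] (2,0) acc=0 (h:0 v:0)
  [1] (2,0) acc=0 (h:0 v:0)
  [2] (2,0) acc=4 (h:2 v:2)
  [3] (2,0) acc=19 (h:3 v:5)
  [4] (2,0) acc=19 (h:0 v:0)
  [5] (2,0) acc=19 (h:0 v:0)
RS (3×2 grid), PE[2][0]:
  [0] (2,0) acc=0 (h:0 v:0)
  [1] (2,0) acc=0 (h:0 v:0)
  [2] (2,0) acc=4 (h:4 v:2)
  [3] (2,0) acc=4 (h:4 v:2)
  [4] (2,0) acc=14 (h:14 v:7)
  [5] (2,0) acc=0 (h:0 v:0)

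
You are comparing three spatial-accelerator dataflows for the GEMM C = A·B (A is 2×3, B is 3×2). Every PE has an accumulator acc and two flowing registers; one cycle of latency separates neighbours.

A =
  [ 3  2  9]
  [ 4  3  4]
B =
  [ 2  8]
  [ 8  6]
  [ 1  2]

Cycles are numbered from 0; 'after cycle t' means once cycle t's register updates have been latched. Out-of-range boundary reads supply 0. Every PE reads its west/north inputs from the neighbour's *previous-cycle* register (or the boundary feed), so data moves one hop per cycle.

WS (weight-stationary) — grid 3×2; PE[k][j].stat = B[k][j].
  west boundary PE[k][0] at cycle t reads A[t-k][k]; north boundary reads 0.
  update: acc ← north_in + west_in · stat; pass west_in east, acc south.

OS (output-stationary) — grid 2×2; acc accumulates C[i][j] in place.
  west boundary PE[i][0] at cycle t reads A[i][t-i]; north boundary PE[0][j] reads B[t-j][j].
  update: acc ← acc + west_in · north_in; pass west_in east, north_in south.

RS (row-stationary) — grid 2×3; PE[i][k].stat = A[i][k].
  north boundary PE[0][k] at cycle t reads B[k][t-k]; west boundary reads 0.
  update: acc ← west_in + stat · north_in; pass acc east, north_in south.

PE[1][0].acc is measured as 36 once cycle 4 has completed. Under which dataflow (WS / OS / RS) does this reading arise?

WS (3×2 grid), PE[1][0]:
  c0 r1c0: 0 / 0 / 0
  c1 r1c0: 22 / 2 / 22
  c2 r1c0: 32 / 3 / 32
  c3 r1c0: 0 / 0 / 0
  c4 r1c0: 0 / 0 / 0
OS (2×2 grid), PE[1][0]:
  c0 r1c0: 0 / 0 / 0
  c1 r1c0: 8 / 4 / 2
  c2 r1c0: 32 / 3 / 8
  c3 r1c0: 36 / 4 / 1
  c4 r1c0: 36 / 0 / 0
RS (2×3 grid), PE[1][0]:
  c0 r1c0: 0 / 0 / 0
  c1 r1c0: 8 / 8 / 2
  c2 r1c0: 32 / 32 / 8
  c3 r1c0: 0 / 0 / 0
  c4 r1c0: 0 / 0 / 0

dataflow = OS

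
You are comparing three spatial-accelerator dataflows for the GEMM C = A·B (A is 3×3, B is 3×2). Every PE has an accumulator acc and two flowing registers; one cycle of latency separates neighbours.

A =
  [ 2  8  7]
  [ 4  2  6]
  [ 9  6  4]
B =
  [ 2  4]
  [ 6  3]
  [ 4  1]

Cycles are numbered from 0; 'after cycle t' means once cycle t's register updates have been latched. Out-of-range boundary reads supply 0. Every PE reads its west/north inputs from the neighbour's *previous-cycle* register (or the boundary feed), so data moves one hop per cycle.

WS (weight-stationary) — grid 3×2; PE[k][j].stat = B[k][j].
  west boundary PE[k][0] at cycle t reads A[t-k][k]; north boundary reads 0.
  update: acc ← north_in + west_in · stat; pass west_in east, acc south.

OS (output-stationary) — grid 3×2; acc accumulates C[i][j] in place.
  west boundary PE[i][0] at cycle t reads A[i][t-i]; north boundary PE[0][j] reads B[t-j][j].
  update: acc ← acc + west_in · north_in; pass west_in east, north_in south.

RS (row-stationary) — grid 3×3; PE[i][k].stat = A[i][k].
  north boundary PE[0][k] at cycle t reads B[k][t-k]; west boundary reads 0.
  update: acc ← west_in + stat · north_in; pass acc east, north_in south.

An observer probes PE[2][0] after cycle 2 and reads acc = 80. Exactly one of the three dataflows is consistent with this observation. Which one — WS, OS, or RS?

dataflow = WS

WS [3×2] PE[2][0] across cycles:
  [0] (2,0) acc=0 (h:0 v:0)
  [1] (2,0) acc=0 (h:0 v:0)
  [2] (2,0) acc=80 (h:7 v:80)
OS [3×2] PE[2][0] across cycles:
  [0] (2,0) acc=0 (h:0 v:0)
  [1] (2,0) acc=0 (h:0 v:0)
  [2] (2,0) acc=18 (h:9 v:2)
RS [3×3] PE[2][0] across cycles:
  [0] (2,0) acc=0 (h:0 v:0)
  [1] (2,0) acc=0 (h:0 v:0)
  [2] (2,0) acc=18 (h:18 v:2)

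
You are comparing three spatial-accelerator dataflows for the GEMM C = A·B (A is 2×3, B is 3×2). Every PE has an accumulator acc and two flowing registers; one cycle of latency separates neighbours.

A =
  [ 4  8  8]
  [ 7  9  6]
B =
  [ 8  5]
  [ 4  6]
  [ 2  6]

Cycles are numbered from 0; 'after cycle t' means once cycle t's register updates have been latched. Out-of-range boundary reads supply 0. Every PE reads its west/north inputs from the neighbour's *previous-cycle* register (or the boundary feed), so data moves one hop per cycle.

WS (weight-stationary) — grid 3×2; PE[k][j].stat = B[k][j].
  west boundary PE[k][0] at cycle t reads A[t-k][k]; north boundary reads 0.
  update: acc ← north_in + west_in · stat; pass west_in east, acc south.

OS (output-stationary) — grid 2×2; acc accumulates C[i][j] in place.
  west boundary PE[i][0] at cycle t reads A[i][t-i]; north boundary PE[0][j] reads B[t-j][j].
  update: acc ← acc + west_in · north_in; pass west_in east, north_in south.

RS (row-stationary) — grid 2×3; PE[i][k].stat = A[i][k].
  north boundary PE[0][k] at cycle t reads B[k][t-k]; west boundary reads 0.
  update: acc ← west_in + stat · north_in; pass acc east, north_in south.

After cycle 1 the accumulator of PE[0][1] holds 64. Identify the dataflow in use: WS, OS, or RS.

dataflow = RS

Under WS (3×2), PE[0][1]:
  after 0 — PE[0][1] acc=0, pass-E 0, pass-S 0
  after 1 — PE[0][1] acc=20, pass-E 4, pass-S 20
Under OS (2×2), PE[0][1]:
  after 0 — PE[0][1] acc=0, pass-E 0, pass-S 0
  after 1 — PE[0][1] acc=20, pass-E 4, pass-S 5
Under RS (2×3), PE[0][1]:
  after 0 — PE[0][1] acc=0, pass-E 0, pass-S 0
  after 1 — PE[0][1] acc=64, pass-E 64, pass-S 4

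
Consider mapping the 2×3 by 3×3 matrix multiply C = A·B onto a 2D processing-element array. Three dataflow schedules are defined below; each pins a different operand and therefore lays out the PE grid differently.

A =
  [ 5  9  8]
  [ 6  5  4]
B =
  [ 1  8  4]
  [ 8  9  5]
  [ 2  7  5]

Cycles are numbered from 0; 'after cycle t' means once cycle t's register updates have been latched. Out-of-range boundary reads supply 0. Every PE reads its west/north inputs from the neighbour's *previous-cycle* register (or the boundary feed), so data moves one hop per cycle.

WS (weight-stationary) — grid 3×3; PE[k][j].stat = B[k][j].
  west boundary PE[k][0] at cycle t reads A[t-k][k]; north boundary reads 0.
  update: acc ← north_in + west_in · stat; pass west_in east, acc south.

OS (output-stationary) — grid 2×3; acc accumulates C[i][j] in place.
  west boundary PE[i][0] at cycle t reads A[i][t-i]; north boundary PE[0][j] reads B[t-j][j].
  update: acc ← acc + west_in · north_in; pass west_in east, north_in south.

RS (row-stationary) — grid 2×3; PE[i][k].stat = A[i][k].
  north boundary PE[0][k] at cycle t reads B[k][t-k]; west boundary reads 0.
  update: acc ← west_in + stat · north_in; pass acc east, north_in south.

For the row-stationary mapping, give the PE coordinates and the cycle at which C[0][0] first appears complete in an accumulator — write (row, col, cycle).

(row, col, cycle) = (0, 2, 2)

RS: C[0][0] accumulates in PE[0][2]:
  step 0 · PE0,2: acc=0; fwd→0 fwd↓0
  step 1 · PE0,2: acc=0; fwd→0 fwd↓0
  step 2 · PE0,2: acc=93; fwd→93 fwd↓2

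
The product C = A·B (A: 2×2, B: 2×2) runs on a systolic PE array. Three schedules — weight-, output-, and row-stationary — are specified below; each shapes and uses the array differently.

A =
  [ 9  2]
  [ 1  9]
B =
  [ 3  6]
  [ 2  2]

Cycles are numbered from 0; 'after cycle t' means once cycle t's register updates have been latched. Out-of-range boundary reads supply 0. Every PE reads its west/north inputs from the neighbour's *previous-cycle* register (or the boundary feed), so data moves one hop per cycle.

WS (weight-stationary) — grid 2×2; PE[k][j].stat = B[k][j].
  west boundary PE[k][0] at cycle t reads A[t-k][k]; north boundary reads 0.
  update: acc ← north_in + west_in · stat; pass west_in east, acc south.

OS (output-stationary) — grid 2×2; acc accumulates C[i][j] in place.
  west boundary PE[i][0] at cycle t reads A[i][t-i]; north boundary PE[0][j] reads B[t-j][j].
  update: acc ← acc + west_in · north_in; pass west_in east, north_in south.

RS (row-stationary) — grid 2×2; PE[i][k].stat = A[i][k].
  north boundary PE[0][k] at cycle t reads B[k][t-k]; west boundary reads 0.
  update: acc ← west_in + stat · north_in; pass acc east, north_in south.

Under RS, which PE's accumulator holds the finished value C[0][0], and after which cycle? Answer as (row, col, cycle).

(row, col, cycle) = (0, 1, 1)

RS — PE[0][1] is where C[0][0] collects:
  c0 r0c1: 0 / 0 / 0
  c1 r0c1: 31 / 31 / 2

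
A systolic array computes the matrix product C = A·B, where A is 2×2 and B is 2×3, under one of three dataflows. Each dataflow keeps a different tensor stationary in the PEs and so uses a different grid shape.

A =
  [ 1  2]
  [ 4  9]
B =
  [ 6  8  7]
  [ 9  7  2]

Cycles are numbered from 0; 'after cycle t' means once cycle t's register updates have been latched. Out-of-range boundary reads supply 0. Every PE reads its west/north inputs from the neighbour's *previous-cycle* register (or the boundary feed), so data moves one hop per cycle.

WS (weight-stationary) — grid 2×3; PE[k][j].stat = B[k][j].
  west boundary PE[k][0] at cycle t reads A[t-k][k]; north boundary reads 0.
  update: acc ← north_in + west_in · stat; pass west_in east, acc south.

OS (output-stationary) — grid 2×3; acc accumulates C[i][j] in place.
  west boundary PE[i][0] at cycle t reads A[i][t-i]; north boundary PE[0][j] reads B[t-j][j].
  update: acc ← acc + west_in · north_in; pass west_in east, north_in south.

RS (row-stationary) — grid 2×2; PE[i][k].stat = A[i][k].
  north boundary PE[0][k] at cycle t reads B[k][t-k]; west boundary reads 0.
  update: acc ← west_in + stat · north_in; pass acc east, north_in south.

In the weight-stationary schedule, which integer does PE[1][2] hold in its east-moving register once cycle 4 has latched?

register = 9

Tracing WS — 2×3 array, target PE[1][2]:
  step 0 · PE0,2: acc=0; fwd→0 fwd↓0
  step 0 · PE1,1: acc=0; fwd→0 fwd↓0
  step 0 · PE1,2: acc=0; fwd→0 fwd↓0
  step 1 · PE0,2: acc=0; fwd→0 fwd↓0
  step 1 · PE1,1: acc=0; fwd→0 fwd↓0
  step 1 · PE1,2: acc=0; fwd→0 fwd↓0
  step 2 · PE0,2: acc=7; fwd→1 fwd↓7
  step 2 · PE1,1: acc=22; fwd→2 fwd↓22
  step 2 · PE1,2: acc=0; fwd→0 fwd↓0
  step 3 · PE0,2: acc=28; fwd→4 fwd↓28
  step 3 · PE1,1: acc=95; fwd→9 fwd↓95
  step 3 · PE1,2: acc=11; fwd→2 fwd↓11
  step 4 · PE0,2: acc=0; fwd→0 fwd↓0
  step 4 · PE1,1: acc=0; fwd→0 fwd↓0
  step 4 · PE1,2: acc=46; fwd→9 fwd↓46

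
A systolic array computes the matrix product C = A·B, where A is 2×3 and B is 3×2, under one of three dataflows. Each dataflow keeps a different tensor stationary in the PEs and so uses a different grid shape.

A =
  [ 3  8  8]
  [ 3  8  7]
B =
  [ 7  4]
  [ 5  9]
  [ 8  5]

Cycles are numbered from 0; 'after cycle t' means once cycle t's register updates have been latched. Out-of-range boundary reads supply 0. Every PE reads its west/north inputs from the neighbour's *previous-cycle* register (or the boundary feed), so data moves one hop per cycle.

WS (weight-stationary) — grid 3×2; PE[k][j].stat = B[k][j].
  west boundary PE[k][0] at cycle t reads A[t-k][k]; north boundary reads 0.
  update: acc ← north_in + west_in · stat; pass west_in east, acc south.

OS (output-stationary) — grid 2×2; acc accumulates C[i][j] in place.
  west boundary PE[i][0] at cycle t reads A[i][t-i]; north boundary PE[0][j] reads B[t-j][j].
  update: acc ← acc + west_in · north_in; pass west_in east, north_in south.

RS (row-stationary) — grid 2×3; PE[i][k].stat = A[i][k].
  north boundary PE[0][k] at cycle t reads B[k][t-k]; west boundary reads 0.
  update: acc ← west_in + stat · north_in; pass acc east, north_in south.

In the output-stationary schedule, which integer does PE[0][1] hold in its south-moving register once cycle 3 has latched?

OS (2×2). Following PE[0][1] plus its west/north inputs:
  0: (0,0).acc=21  regs=<3,7>
  0: (0,1).acc=0  regs=<0,0>
  1: (0,0).acc=61  regs=<8,5>
  1: (0,1).acc=12  regs=<3,4>
  2: (0,0).acc=125  regs=<8,8>
  2: (0,1).acc=84  regs=<8,9>
  3: (0,0).acc=125  regs=<0,0>
  3: (0,1).acc=124  regs=<8,5>

register = 5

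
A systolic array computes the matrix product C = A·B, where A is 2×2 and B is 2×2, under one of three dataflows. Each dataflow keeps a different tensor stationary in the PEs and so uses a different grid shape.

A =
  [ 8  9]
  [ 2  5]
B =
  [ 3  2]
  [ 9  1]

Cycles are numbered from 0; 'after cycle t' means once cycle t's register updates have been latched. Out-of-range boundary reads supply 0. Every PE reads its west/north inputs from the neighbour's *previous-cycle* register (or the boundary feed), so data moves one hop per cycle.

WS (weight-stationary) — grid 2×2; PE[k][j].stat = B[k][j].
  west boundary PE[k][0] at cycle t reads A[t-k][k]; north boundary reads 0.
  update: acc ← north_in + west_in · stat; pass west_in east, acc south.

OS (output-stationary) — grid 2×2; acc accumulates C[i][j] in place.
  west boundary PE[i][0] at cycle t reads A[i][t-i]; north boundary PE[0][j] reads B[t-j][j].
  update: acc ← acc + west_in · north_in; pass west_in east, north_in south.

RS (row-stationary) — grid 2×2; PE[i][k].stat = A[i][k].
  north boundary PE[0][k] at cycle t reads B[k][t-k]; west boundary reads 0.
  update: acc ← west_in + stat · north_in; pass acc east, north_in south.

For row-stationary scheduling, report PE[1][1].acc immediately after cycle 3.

PE[1][1].acc = 9

RS on a 2×2 grid — tracing PE[1][1] and its feeders:
  cycle 0: PE[0][1] → acc 0, east 0, south 0
  cycle 0: PE[1][0] → acc 0, east 0, south 0
  cycle 0: PE[1][1] → acc 0, east 0, south 0
  cycle 1: PE[0][1] → acc 105, east 105, south 9
  cycle 1: PE[1][0] → acc 6, east 6, south 3
  cycle 1: PE[1][1] → acc 0, east 0, south 0
  cycle 2: PE[0][1] → acc 25, east 25, south 1
  cycle 2: PE[1][0] → acc 4, east 4, south 2
  cycle 2: PE[1][1] → acc 51, east 51, south 9
  cycle 3: PE[0][1] → acc 0, east 0, south 0
  cycle 3: PE[1][0] → acc 0, east 0, south 0
  cycle 3: PE[1][1] → acc 9, east 9, south 1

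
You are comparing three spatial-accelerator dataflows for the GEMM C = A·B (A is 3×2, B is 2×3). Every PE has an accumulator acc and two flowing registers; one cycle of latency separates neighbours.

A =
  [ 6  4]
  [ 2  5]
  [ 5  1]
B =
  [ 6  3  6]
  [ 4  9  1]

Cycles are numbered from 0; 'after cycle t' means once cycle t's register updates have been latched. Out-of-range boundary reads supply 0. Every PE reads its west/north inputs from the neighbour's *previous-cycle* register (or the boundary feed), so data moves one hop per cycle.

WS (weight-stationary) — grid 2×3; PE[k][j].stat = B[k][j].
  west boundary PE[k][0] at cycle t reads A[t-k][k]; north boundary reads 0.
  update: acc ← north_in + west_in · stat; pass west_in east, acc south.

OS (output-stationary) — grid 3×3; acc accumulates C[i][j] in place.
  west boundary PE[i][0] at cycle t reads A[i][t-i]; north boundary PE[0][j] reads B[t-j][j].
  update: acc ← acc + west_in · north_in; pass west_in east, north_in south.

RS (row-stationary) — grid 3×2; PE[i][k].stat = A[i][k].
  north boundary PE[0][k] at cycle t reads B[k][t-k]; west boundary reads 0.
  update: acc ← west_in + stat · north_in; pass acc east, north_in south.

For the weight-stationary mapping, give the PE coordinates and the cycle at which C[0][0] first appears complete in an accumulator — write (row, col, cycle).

Under WS, C[0][0] lands at PE[1][0]:
  0: (1,0).acc=0  regs=<0,0>
  1: (1,0).acc=52  regs=<4,52>

(row, col, cycle) = (1, 0, 1)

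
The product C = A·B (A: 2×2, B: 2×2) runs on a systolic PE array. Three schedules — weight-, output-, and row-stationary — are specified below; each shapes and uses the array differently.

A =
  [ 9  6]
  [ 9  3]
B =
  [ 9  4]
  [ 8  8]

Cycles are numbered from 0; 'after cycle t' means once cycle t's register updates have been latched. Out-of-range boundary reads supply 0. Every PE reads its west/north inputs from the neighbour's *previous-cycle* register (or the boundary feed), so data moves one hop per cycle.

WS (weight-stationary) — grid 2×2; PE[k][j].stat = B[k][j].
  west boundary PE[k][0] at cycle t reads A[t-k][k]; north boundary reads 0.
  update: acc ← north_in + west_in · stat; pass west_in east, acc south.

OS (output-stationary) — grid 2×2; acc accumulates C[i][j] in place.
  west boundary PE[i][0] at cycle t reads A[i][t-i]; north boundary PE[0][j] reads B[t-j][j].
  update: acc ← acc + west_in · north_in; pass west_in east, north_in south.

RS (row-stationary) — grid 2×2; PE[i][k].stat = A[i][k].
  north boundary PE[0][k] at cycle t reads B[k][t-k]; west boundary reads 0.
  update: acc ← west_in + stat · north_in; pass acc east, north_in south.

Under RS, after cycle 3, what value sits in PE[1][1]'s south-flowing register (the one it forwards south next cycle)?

register = 8

Tracing RS — 2×2 array, target PE[1][1]:
  0: (0,1).acc=0  regs=<0,0>
  0: (1,0).acc=0  regs=<0,0>
  0: (1,1).acc=0  regs=<0,0>
  1: (0,1).acc=129  regs=<129,8>
  1: (1,0).acc=81  regs=<81,9>
  1: (1,1).acc=0  regs=<0,0>
  2: (0,1).acc=84  regs=<84,8>
  2: (1,0).acc=36  regs=<36,4>
  2: (1,1).acc=105  regs=<105,8>
  3: (0,1).acc=0  regs=<0,0>
  3: (1,0).acc=0  regs=<0,0>
  3: (1,1).acc=60  regs=<60,8>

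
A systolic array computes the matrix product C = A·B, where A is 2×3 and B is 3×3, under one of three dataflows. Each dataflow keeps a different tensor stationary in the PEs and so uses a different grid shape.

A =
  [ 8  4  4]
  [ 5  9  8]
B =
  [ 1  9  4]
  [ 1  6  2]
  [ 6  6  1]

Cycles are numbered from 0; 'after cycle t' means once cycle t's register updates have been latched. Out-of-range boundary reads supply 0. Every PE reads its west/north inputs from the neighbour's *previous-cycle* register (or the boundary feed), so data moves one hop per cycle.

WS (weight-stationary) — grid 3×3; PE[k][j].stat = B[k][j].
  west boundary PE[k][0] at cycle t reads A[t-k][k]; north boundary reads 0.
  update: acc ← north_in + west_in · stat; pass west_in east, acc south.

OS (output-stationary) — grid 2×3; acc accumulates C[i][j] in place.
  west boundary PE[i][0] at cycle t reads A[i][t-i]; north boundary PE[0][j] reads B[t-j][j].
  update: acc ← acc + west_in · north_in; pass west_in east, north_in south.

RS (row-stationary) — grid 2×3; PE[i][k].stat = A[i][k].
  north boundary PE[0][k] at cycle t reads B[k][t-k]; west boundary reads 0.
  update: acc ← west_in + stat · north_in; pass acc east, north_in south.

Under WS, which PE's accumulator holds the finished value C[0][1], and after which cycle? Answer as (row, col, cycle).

WS — PE[2][1] is where C[0][1] collects:
  cycle 0: PE[2][1] → acc 0, east 0, south 0
  cycle 1: PE[2][1] → acc 0, east 0, south 0
  cycle 2: PE[2][1] → acc 0, east 0, south 0
  cycle 3: PE[2][1] → acc 120, east 4, south 120

(row, col, cycle) = (2, 1, 3)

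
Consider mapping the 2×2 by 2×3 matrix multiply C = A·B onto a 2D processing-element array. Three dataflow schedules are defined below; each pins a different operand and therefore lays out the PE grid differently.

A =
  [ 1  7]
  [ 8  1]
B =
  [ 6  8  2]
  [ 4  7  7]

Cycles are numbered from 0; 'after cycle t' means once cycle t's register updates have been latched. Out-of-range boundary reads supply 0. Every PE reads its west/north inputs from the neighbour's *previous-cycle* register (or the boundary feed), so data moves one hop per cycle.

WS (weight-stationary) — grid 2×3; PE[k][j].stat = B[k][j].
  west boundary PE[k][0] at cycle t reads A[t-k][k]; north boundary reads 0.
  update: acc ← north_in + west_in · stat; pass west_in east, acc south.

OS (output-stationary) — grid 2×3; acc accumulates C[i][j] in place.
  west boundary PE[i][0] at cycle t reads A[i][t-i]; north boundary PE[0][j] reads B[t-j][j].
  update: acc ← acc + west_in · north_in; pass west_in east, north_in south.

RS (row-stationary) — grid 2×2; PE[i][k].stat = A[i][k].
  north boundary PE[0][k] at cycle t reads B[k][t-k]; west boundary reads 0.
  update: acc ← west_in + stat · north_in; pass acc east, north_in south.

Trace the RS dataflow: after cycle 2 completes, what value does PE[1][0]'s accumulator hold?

Tracing RS — 2×2 array, target PE[1][0]:
  [0] (0,0) acc=6 (h:6 v:6)
  [0] (1,0) acc=0 (h:0 v:0)
  [1] (0,0) acc=8 (h:8 v:8)
  [1] (1,0) acc=48 (h:48 v:6)
  [2] (0,0) acc=2 (h:2 v:2)
  [2] (1,0) acc=64 (h:64 v:8)

PE[1][0].acc = 64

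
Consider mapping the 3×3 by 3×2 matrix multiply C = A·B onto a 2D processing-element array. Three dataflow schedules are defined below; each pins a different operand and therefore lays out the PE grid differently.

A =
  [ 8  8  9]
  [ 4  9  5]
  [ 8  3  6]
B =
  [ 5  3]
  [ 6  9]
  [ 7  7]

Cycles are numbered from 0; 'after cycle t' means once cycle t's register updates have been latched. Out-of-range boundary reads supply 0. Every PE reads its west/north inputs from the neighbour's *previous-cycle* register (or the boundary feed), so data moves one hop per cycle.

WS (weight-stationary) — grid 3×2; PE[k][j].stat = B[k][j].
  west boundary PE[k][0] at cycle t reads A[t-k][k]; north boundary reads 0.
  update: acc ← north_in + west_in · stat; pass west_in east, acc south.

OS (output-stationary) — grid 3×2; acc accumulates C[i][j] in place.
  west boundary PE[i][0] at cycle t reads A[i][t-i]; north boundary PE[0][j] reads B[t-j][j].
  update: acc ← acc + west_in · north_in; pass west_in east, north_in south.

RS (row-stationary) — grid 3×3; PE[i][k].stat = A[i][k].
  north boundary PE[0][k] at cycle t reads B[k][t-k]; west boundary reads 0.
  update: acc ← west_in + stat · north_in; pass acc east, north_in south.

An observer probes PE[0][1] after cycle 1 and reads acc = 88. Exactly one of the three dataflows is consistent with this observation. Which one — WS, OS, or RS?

dataflow = RS

Under WS (3×2), PE[0][1]:
  @0  [0,1]  acc 0  |  →0  ↓0
  @1  [0,1]  acc 24  |  →8  ↓24
Under OS (3×2), PE[0][1]:
  @0  [0,1]  acc 0  |  →0  ↓0
  @1  [0,1]  acc 24  |  →8  ↓3
Under RS (3×3), PE[0][1]:
  @0  [0,1]  acc 0  |  →0  ↓0
  @1  [0,1]  acc 88  |  →88  ↓6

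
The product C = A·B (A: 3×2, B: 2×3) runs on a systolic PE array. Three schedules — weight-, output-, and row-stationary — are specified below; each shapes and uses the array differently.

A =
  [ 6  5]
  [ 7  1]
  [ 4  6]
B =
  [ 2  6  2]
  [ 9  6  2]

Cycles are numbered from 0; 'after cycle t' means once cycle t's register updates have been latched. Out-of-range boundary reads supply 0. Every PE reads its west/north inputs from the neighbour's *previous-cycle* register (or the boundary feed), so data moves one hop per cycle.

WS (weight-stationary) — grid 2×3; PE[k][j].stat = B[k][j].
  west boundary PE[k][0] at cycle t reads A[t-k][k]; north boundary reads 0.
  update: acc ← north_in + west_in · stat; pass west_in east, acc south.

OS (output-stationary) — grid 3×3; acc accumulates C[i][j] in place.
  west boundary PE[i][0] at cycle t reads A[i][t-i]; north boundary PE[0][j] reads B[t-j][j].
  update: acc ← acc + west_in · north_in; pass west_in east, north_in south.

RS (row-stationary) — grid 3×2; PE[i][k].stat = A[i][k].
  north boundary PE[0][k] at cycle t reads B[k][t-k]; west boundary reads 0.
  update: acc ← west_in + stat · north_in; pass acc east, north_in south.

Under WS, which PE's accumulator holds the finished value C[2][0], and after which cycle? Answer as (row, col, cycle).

WS: C[2][0] accumulates in PE[1][0]:
  [0] (1,0) acc=0 (h:0 v:0)
  [1] (1,0) acc=57 (h:5 v:57)
  [2] (1,0) acc=23 (h:1 v:23)
  [3] (1,0) acc=62 (h:6 v:62)

(row, col, cycle) = (1, 0, 3)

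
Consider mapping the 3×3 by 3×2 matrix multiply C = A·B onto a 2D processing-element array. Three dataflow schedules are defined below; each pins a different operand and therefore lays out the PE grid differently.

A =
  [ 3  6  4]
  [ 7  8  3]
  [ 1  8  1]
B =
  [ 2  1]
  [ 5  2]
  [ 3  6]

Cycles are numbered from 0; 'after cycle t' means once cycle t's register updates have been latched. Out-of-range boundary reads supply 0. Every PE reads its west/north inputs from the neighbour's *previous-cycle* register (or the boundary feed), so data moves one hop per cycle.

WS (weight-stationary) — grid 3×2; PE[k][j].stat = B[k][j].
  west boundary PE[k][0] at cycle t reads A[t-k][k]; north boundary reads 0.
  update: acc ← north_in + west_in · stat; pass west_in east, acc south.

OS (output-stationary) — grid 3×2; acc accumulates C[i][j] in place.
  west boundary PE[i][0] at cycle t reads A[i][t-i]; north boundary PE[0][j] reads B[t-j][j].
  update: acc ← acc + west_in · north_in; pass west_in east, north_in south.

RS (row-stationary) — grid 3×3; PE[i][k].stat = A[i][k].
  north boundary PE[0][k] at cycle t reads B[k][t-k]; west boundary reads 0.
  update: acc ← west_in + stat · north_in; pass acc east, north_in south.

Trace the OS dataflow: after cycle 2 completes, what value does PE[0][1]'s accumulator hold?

Tracing OS — 3×2 array, target PE[0][1]:
  c0 r0c0: 6 / 3 / 2
  c0 r0c1: 0 / 0 / 0
  c1 r0c0: 36 / 6 / 5
  c1 r0c1: 3 / 3 / 1
  c2 r0c0: 48 / 4 / 3
  c2 r0c1: 15 / 6 / 2

PE[0][1].acc = 15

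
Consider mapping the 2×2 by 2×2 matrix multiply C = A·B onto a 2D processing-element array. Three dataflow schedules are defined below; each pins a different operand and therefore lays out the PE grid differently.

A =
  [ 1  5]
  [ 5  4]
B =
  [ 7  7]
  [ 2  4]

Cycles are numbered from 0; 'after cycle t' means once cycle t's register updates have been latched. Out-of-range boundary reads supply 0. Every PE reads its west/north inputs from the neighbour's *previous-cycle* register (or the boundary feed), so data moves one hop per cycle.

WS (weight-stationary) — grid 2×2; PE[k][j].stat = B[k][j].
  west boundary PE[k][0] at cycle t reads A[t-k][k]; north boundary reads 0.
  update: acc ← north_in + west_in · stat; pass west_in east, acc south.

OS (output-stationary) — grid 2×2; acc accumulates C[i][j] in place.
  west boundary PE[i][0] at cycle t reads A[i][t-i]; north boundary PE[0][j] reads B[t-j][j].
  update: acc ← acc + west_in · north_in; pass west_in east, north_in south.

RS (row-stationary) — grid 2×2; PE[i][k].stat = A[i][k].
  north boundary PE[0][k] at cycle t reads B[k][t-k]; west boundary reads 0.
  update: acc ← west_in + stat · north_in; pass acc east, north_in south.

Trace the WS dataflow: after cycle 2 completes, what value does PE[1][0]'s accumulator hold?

PE[1][0].acc = 43

WS (2×2). Following PE[1][0] plus its west/north inputs:
  c0 r0c0: 7 / 1 / 7
  c0 r1c0: 0 / 0 / 0
  c1 r0c0: 35 / 5 / 35
  c1 r1c0: 17 / 5 / 17
  c2 r0c0: 0 / 0 / 0
  c2 r1c0: 43 / 4 / 43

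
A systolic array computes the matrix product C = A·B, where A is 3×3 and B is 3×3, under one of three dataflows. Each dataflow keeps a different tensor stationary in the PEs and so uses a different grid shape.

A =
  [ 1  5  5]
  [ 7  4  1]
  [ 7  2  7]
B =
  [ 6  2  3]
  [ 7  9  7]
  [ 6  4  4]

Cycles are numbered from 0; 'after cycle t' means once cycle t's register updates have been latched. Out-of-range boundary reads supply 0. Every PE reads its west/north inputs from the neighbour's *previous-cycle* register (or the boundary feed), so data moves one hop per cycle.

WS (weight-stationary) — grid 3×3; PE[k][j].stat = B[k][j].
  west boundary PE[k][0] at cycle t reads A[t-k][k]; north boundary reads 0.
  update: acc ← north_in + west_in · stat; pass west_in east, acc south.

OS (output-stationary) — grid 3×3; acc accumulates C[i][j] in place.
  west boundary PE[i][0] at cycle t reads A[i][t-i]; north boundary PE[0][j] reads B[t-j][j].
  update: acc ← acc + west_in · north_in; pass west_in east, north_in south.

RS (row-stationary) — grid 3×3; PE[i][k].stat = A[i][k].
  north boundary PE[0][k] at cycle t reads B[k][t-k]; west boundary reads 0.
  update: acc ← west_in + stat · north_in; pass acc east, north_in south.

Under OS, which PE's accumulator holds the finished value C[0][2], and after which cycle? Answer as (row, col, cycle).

(row, col, cycle) = (0, 2, 4)

OS: C[0][2] accumulates in PE[0][2]:
  0: (0,2).acc=0  regs=<0,0>
  1: (0,2).acc=0  regs=<0,0>
  2: (0,2).acc=3  regs=<1,3>
  3: (0,2).acc=38  regs=<5,7>
  4: (0,2).acc=58  regs=<5,4>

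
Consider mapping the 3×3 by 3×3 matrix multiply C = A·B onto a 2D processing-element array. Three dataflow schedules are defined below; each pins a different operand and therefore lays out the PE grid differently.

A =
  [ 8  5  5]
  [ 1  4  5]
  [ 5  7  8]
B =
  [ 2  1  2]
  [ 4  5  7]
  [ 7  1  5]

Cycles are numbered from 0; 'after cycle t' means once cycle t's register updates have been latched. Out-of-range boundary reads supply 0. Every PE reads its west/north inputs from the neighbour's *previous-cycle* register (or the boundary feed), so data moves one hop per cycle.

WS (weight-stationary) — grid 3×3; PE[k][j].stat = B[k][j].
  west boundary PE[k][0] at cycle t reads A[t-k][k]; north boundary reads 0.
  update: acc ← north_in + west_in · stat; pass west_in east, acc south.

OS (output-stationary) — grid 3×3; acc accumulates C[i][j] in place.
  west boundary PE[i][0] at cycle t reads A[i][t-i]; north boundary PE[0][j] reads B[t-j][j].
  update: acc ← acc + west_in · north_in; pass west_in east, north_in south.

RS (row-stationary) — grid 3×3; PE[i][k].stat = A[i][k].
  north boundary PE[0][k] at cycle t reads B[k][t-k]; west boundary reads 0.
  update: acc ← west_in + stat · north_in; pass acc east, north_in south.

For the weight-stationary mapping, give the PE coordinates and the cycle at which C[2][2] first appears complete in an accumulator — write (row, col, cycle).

WS — PE[2][2] is where C[2][2] collects:
  after 0 — PE[2][2] acc=0, pass-E 0, pass-S 0
  after 1 — PE[2][2] acc=0, pass-E 0, pass-S 0
  after 2 — PE[2][2] acc=0, pass-E 0, pass-S 0
  after 3 — PE[2][2] acc=0, pass-E 0, pass-S 0
  after 4 — PE[2][2] acc=76, pass-E 5, pass-S 76
  after 5 — PE[2][2] acc=55, pass-E 5, pass-S 55
  after 6 — PE[2][2] acc=99, pass-E 8, pass-S 99

(row, col, cycle) = (2, 2, 6)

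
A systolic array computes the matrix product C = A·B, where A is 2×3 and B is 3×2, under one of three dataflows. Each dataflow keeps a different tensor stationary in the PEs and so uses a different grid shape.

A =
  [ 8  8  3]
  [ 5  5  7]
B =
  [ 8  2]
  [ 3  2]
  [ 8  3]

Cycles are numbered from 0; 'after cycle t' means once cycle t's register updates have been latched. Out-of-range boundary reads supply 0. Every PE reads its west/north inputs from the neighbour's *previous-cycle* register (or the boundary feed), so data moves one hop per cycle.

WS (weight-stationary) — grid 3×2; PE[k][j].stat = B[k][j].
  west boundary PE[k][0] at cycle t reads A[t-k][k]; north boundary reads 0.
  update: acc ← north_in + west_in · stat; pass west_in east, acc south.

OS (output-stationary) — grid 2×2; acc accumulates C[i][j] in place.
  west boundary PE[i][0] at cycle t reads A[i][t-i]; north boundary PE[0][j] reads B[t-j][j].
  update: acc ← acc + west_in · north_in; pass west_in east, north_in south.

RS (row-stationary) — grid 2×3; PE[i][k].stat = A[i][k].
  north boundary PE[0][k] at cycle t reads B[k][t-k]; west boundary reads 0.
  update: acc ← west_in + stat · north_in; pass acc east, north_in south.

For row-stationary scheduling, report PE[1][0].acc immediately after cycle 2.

RS 2×3: PE[1][0] cycle-by-cycle (with neighbour feeds):
  c0 r0c0: 64 / 64 / 8
  c0 r1c0: 0 / 0 / 0
  c1 r0c0: 16 / 16 / 2
  c1 r1c0: 40 / 40 / 8
  c2 r0c0: 0 / 0 / 0
  c2 r1c0: 10 / 10 / 2

PE[1][0].acc = 10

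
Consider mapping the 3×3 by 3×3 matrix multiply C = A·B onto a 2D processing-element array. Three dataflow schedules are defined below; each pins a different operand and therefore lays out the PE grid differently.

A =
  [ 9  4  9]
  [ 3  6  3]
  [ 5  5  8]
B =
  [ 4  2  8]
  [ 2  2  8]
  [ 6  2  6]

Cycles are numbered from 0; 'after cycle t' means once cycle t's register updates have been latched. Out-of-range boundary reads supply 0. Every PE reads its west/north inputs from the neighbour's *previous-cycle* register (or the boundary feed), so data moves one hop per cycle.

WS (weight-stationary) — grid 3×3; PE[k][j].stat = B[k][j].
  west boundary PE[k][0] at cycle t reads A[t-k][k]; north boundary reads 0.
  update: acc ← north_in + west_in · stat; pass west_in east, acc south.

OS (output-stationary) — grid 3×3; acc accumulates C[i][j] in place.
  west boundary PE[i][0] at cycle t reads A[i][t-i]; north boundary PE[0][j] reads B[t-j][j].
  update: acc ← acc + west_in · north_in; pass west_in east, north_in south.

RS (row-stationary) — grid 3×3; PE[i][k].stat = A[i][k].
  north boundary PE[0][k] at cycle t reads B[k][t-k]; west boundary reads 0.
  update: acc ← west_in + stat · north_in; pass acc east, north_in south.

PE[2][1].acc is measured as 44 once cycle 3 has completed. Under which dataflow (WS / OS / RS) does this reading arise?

WS [3×3] PE[2][1] across cycles:
  c0 r2c1: 0 / 0 / 0
  c1 r2c1: 0 / 0 / 0
  c2 r2c1: 0 / 0 / 0
  c3 r2c1: 44 / 9 / 44
OS [3×3] PE[2][1] across cycles:
  c0 r2c1: 0 / 0 / 0
  c1 r2c1: 0 / 0 / 0
  c2 r2c1: 0 / 0 / 0
  c3 r2c1: 10 / 5 / 2
RS [3×3] PE[2][1] across cycles:
  c0 r2c1: 0 / 0 / 0
  c1 r2c1: 0 / 0 / 0
  c2 r2c1: 0 / 0 / 0
  c3 r2c1: 30 / 30 / 2

dataflow = WS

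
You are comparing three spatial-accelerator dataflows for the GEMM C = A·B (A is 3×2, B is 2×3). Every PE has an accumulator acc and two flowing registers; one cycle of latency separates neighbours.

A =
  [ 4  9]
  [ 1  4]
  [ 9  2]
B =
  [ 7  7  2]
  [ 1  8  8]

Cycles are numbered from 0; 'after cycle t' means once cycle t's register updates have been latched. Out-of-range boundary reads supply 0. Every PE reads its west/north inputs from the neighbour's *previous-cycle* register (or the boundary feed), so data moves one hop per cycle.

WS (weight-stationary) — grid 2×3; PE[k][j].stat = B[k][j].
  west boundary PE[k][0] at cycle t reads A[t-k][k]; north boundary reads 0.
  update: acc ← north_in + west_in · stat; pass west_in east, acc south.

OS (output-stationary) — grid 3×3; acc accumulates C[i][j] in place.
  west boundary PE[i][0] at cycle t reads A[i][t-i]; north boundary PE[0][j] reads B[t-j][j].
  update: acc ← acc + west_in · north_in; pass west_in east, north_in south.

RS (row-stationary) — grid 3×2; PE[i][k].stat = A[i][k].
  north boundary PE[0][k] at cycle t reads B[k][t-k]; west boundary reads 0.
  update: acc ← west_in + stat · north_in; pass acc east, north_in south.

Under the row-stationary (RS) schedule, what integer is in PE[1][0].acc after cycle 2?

PE[1][0].acc = 7

Tracing RS — 3×2 array, target PE[1][0]:
  [0] (0,0) acc=28 (h:28 v:7)
  [0] (1,0) acc=0 (h:0 v:0)
  [1] (0,0) acc=28 (h:28 v:7)
  [1] (1,0) acc=7 (h:7 v:7)
  [2] (0,0) acc=8 (h:8 v:2)
  [2] (1,0) acc=7 (h:7 v:7)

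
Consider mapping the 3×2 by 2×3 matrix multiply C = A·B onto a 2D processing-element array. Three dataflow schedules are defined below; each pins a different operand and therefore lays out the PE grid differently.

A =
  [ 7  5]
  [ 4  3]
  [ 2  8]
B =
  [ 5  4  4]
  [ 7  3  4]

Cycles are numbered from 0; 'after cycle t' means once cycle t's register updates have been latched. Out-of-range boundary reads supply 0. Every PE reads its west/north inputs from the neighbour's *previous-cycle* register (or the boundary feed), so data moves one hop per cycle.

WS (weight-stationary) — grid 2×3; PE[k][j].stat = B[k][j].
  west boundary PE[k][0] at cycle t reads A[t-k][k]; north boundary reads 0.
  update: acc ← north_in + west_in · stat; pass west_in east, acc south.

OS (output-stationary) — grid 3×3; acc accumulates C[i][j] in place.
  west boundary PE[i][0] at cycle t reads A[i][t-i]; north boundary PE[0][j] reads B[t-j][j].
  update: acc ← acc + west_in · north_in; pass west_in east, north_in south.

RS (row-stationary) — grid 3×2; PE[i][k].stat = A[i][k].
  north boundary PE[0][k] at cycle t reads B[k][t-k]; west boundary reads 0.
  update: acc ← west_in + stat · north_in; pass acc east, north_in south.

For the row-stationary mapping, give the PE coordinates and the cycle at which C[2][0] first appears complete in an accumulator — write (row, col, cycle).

(row, col, cycle) = (2, 1, 3)

RS: C[2][0] accumulates in PE[2][1]:
  after 0 — PE[2][1] acc=0, pass-E 0, pass-S 0
  after 1 — PE[2][1] acc=0, pass-E 0, pass-S 0
  after 2 — PE[2][1] acc=0, pass-E 0, pass-S 0
  after 3 — PE[2][1] acc=66, pass-E 66, pass-S 7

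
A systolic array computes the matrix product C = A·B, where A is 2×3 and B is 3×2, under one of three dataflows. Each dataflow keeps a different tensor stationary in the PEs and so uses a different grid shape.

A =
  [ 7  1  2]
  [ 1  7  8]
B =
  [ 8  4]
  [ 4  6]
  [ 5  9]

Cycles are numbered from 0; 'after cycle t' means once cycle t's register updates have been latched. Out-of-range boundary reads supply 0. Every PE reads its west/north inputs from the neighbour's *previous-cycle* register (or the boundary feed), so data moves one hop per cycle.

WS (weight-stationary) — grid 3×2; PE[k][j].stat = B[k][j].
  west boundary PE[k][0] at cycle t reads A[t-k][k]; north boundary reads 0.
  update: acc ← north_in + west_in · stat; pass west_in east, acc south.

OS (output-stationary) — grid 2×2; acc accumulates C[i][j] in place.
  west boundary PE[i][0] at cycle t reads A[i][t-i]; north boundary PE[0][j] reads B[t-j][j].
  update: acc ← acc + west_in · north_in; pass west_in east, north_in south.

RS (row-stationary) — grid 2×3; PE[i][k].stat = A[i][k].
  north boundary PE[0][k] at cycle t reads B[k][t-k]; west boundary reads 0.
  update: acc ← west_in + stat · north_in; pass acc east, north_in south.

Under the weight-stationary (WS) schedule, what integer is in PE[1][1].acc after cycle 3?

PE[1][1].acc = 46

WS (3×2). Following PE[1][1] plus its west/north inputs:
  [0] (0,1) acc=0 (h:0 v:0)
  [0] (1,0) acc=0 (h:0 v:0)
  [0] (1,1) acc=0 (h:0 v:0)
  [1] (0,1) acc=28 (h:7 v:28)
  [1] (1,0) acc=60 (h:1 v:60)
  [1] (1,1) acc=0 (h:0 v:0)
  [2] (0,1) acc=4 (h:1 v:4)
  [2] (1,0) acc=36 (h:7 v:36)
  [2] (1,1) acc=34 (h:1 v:34)
  [3] (0,1) acc=0 (h:0 v:0)
  [3] (1,0) acc=0 (h:0 v:0)
  [3] (1,1) acc=46 (h:7 v:46)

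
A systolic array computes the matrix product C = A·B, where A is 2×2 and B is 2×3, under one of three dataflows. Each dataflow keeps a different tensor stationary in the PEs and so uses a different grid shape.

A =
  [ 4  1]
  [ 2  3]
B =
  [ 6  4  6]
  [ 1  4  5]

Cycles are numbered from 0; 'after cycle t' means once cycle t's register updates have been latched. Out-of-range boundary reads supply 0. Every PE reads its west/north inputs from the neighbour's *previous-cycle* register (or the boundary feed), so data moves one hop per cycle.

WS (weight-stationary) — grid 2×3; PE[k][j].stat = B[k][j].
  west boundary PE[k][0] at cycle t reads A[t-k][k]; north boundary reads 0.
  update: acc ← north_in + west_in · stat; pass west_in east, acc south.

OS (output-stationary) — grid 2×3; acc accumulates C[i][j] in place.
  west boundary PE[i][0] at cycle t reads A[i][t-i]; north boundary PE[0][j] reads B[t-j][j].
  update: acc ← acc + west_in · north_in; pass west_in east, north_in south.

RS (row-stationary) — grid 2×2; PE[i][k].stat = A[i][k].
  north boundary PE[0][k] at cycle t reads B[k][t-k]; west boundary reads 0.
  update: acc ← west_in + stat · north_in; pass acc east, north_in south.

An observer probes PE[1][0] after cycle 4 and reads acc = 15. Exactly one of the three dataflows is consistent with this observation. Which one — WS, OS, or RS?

dataflow = OS

— WS: 2×3; PE[1][0] trace:
  cycle 0: PE[1][0] → acc 0, east 0, south 0
  cycle 1: PE[1][0] → acc 25, east 1, south 25
  cycle 2: PE[1][0] → acc 15, east 3, south 15
  cycle 3: PE[1][0] → acc 0, east 0, south 0
  cycle 4: PE[1][0] → acc 0, east 0, south 0
— OS: 2×3; PE[1][0] trace:
  cycle 0: PE[1][0] → acc 0, east 0, south 0
  cycle 1: PE[1][0] → acc 12, east 2, south 6
  cycle 2: PE[1][0] → acc 15, east 3, south 1
  cycle 3: PE[1][0] → acc 15, east 0, south 0
  cycle 4: PE[1][0] → acc 15, east 0, south 0
— RS: 2×2; PE[1][0] trace:
  cycle 0: PE[1][0] → acc 0, east 0, south 0
  cycle 1: PE[1][0] → acc 12, east 12, south 6
  cycle 2: PE[1][0] → acc 8, east 8, south 4
  cycle 3: PE[1][0] → acc 12, east 12, south 6
  cycle 4: PE[1][0] → acc 0, east 0, south 0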